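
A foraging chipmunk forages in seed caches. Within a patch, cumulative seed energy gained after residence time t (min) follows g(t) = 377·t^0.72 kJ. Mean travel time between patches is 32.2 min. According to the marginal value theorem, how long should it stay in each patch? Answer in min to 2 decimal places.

82.80 min

Maximise g(t)/(T+t): set derivative to zero → g'(t)(T+t) = g(t).
g'(t) = 0.72·377·t^-0.28. Setting 0.72·377·t^-0.28 = 377·t^0.72/(32.2+t) gives 0.72(32.2+t) = t, so 0.28·t = 0.72×32.2.
t* = 0.72×32.2/0.28 = 82.8 min.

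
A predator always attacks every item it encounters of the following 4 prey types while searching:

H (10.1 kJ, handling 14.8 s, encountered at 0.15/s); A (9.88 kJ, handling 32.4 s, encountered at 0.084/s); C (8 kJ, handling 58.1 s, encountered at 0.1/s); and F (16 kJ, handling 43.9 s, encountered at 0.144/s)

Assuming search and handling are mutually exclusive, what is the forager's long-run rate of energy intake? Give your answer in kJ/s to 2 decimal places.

Energy encountered per unit search time: 0.15×10.1 + 0.084×9.88 + 0.1×8 + 0.144×16 = 5.449 kJ/s.
Handling time per unit search time: 0.15×14.8 + 0.084×32.4 + 0.1×58.1 + 0.144×43.9 = 17.07.
Rate = 5.449/(1 + 17.07) = 0.3015 kJ/s.

0.30 kJ/s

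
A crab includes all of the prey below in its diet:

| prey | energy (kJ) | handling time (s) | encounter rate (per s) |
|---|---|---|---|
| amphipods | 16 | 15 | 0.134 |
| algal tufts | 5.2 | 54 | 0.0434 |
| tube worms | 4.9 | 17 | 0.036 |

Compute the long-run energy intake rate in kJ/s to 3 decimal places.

0.427 kJ/s

Energy encountered per unit search time: 0.134×16 + 0.0434×5.2 + 0.036×4.9 = 2.546 kJ/s.
Handling time per unit search time: 0.134×15 + 0.0434×54 + 0.036×17 = 4.966.
Rate = 2.546/(1 + 4.966) = 0.4268 kJ/s.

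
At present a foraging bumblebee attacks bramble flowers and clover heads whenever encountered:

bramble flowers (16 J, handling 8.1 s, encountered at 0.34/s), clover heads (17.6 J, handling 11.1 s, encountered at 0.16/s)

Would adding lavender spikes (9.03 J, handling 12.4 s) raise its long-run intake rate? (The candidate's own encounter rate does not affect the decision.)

No

Current rate: (0.34×16 + 0.16×17.6)/(1 + 0.34×8.1 + 0.16×11.1) = 1.493 J/s.
Profitability of lavender spikes: 9.03/12.4 = 0.7282 J/s.
Since 0.7282 < R, time spent handling lavender spikes is better spent searching.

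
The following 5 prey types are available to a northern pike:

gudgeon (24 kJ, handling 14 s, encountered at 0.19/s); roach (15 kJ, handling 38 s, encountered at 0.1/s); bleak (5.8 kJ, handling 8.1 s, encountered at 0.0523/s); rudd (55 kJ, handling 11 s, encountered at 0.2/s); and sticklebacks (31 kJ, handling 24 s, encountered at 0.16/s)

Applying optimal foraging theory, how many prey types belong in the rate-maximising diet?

E/h in descending order: rudd 5, gudgeon 1.71, sticklebacks 1.29, bleak 0.716, roach 0.395 kJ/s. The optimal diet is the largest prefix of this list for which every included type satisfies E_i/h_i > R on the types above it.
Rate on top 1: 3.438. gudgeon: 1.71 < 3.438 → exclude; stop.
Optimal diet: rudd — 1 of 5 types.

1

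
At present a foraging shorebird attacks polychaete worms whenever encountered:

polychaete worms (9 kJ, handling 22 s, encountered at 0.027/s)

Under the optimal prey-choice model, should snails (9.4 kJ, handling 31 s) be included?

Current rate: (0.027×9)/(1 + 0.027×22) = 0.1524 kJ/s.
Profitability of snails: 9.4/31 = 0.3032 kJ/s.
Since 0.3032 > R, including snails increases the long-run rate.

Yes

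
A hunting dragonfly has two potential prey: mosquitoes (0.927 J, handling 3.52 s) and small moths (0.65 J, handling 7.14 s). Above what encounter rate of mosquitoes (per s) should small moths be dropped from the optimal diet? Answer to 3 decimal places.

At the threshold, the rate on mosquitoes alone equals the profitability of small moths: λ·0.927/(1 + λ·3.52) = 0.65/7.14 = 0.09104.
Rearranging, λ(0.927 − 0.09104×3.52) = 0.09104, so λ = 0.09104/0.6066 = 0.1501 per s.

0.150 per s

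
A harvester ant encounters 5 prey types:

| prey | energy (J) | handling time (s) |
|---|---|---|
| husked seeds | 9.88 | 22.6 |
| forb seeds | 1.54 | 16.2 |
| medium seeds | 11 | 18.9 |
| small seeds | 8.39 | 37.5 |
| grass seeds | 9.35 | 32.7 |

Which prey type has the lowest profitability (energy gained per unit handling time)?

forb seeds

In descending order of E/h:
medium seeds: 11/18.9 = 0.582 J/s
husked seeds: 9.88/22.6 = 0.437 J/s
grass seeds: 9.35/32.7 = 0.286 J/s
small seeds: 8.39/37.5 = 0.224 J/s
forb seeds: 1.54/16.2 = 0.0951 J/s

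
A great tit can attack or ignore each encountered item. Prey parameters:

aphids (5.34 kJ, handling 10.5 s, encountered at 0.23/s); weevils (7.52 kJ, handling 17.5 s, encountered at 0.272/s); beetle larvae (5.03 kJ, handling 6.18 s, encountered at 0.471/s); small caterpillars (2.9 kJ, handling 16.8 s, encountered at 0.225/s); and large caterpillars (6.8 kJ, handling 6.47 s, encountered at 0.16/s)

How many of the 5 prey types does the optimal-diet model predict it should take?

2

Profitabilities (E/h, kJ/s): large caterpillars 1.05, beetle larvae 0.814, aphids 0.509, weevils 0.43, small caterpillars 0.173. Add prey in this order while the next type's profitability exceeds the intake rate on those already taken.
Rate on top 1: 0.5346. beetle larvae: 0.814 > 0.5346 → include.
Rate on top 2: 0.699. aphids: 0.509 < 0.699 → exclude; stop.
Optimal diet: large caterpillars, beetle larvae — 2 of 5 types.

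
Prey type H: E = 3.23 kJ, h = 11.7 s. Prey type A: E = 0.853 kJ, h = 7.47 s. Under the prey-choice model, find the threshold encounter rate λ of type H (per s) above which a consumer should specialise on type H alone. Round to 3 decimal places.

The zero-one rule: include type A iff E₂/h₂ > λE₁/(1+λh₁). Equality gives the switch point.
λE₁h₂ = E₂ + λE₂h₁ ⇒ λ = E₂/(E₁h₂ − E₂h₁) = 0.853/(24.13 − 9.98) = 0.06029 per s.

0.060 per s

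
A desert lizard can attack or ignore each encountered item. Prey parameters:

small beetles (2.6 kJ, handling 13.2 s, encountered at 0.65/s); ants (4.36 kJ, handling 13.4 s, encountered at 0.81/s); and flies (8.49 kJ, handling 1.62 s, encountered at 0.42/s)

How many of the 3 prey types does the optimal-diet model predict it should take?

1

E/h in descending order: flies 5.24, ants 0.325, small beetles 0.197 kJ/s. The optimal diet is the largest prefix of this list for which every included type satisfies E_i/h_i > R on the types above it.
Rate on top 1: 2.122. ants: 0.325 < 2.122 → exclude; stop.
Optimal diet: flies — 1 of 3 types.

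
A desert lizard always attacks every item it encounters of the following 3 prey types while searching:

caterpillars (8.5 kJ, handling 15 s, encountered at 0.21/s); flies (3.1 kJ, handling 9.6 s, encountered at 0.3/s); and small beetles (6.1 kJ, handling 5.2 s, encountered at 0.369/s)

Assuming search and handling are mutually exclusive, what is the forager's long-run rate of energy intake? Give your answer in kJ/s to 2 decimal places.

0.55 kJ/s

R = (0.21×8.5 + 0.3×3.1 + 0.369×6.1) / (1 + 0.21×15 + 0.3×9.6 + 0.369×5.2) = 4.966/8.949 = 0.5549 kJ/s.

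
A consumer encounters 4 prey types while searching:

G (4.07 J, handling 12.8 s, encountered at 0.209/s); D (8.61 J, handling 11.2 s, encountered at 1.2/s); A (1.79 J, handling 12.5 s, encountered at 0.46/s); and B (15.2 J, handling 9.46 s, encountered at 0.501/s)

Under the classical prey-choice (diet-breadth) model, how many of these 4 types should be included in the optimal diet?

E/h in descending order: B 1.61, D 0.769, G 0.318, A 0.143 J/s. The optimal diet is the largest prefix of this list for which every included type satisfies E_i/h_i > R on the types above it.
Rate on top 1: 1.327. D: 0.769 < 1.327 → exclude; stop.
Optimal diet: B — 1 of 4 types.

1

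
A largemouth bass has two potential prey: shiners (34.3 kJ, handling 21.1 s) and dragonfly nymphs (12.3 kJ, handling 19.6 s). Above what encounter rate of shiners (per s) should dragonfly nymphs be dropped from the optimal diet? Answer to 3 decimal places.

At the threshold, the rate on shiners alone equals the profitability of dragonfly nymphs: λ·34.3/(1 + λ·21.1) = 12.3/19.6 = 0.6276.
Rearranging, λ(34.3 − 0.6276×21.1) = 0.6276, so λ = 0.6276/21.06 = 0.0298 per s.

0.030 per s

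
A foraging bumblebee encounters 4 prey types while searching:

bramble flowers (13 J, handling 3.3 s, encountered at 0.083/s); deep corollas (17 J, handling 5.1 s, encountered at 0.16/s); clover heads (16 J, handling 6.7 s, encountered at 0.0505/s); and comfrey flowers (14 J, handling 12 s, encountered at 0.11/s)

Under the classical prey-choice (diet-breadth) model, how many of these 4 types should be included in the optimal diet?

3

Rank by E/h (J/s): bramble flowers 3.94, deep corollas 3.33, clover heads 2.39, comfrey flowers 1.17. Include each in turn until the next type's E/h falls below the running intake rate.
Rate on top 1: 0.847. deep corollas: 3.33 > 0.847 → include.
Rate on top 2: 1.818. clover heads: 2.39 > 1.818 → include.
Rate on top 3: 1.897. comfrey flowers: 1.17 < 1.897 → exclude; stop.
Optimal diet: bramble flowers, deep corollas, clover heads — 3 of 4 types.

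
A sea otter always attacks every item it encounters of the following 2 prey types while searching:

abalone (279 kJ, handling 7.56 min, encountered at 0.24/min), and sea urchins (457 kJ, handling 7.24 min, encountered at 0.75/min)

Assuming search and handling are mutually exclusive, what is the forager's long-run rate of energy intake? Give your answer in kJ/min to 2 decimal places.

49.70 kJ/min

Energy encountered per unit search time: 0.24×279 + 0.75×457 = 409.7 kJ/min.
Handling time per unit search time: 0.24×7.56 + 0.75×7.24 = 7.244.
Rate = 409.7/(1 + 7.244) = 49.7 kJ/min.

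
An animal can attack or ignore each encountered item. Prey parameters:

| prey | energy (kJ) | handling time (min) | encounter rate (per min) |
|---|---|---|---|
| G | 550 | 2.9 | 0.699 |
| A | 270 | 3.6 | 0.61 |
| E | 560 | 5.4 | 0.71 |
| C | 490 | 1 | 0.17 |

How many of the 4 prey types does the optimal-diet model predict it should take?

2

E/h in descending order: C 490, G 190, E 104, A 75 kJ/min. The optimal diet is the largest prefix of this list for which every included type satisfies E_i/h_i > R on the types above it.
Rate on top 1: 71.2. G: 190 > 71.2 → include.
Rate on top 2: 146.3. E: 104 < 146.3 → exclude; stop.
Optimal diet: C, G — 2 of 4 types.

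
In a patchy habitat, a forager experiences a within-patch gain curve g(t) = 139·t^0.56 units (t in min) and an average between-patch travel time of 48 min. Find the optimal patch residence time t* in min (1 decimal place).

61.1 min

By the marginal value theorem, leave when the instantaneous gain rate g'(t) equals the habitat-wide average g(t)/(T + t).
g'(t) = 0.56·139·t^-0.44. Setting 0.56·139·t^-0.44 = 139·t^0.56/(48+t) gives 0.56(48+t) = t, so 0.44·t = 0.56×48.
t* = 0.56×48/0.44 = 61.09 min.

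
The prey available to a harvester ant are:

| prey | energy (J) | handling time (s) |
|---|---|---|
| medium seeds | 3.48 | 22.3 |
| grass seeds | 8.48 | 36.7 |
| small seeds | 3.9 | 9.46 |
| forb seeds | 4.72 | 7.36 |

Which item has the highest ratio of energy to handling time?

forb seeds

In descending order of E/h:
forb seeds: 4.72/7.36 = 0.641 J/s
small seeds: 3.9/9.46 = 0.412 J/s
grass seeds: 8.48/36.7 = 0.231 J/s
medium seeds: 3.48/22.3 = 0.156 J/s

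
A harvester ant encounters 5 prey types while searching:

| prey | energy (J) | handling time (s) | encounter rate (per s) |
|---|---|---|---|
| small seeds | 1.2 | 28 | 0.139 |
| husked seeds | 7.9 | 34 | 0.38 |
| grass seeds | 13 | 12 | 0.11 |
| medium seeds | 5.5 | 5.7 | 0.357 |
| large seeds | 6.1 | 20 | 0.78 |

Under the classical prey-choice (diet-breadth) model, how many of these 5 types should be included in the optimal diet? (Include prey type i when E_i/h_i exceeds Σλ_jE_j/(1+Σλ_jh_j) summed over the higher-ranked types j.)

Profitabilities (E/h, J/s): grass seeds 1.08, medium seeds 0.965, large seeds 0.305, husked seeds 0.232, small seeds 0.0429. Add prey in this order while the next type's profitability exceeds the intake rate on those already taken.
Rate on top 1: 0.6164. medium seeds: 0.965 > 0.6164 → include.
Rate on top 2: 0.7792. large seeds: 0.305 < 0.7792 → exclude; stop.
Optimal diet: grass seeds, medium seeds — 2 of 5 types.

2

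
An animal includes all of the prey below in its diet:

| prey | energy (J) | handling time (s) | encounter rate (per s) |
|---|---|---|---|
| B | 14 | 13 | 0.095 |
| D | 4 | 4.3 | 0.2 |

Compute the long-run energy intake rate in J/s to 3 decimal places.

Energy encountered per unit search time: 0.095×14 + 0.2×4 = 2.13 J/s.
Handling time per unit search time: 0.095×13 + 0.2×4.3 = 2.095.
Rate = 2.13/(1 + 2.095) = 0.6882 J/s.

0.688 J/s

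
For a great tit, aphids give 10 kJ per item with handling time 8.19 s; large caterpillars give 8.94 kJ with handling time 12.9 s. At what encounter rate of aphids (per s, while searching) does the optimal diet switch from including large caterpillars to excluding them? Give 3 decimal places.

0.160 per s

Drop large caterpillars once their profitability E₂/h₂ falls below the rate achievable on aphids alone: E₂/h₂ = λE₁/(1 + λh₁).
Solve for λ: λE₁h₂ = E₂(1 + λh₁) → λ(E₁h₂ − E₂h₁) = E₂ → λ = E₂/(E₁h₂ − E₂h₁).
λ = 8.94/(10×12.9 − 8.94×8.19) = 8.94/55.78 = 0.1603 per s.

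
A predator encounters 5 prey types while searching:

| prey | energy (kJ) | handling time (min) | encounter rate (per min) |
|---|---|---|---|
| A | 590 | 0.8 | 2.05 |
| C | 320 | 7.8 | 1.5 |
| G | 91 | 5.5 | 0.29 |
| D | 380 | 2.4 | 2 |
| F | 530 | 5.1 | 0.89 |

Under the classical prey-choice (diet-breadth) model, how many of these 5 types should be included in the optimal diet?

1

Rank by E/h (kJ/min): A 738, D 158, F 104, C 41, G 16.5. Include each in turn until the next type's E/h falls below the running intake rate.
Rate on top 1: 458.1. D: 158 < 458.1 → exclude; stop.
Optimal diet: A — 1 of 5 types.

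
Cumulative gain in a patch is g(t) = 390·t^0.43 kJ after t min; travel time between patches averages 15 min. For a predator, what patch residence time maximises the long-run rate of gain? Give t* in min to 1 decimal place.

Optimal t* satisfies g'(t*) = g(t*)/(T + t*).
g'(t) = 0.43·390·t^-0.57. Setting 0.43·390·t^-0.57 = 390·t^0.43/(15+t) gives 0.43(15+t) = t, so 0.57·t = 0.43×15.
t* = 0.43×15/0.57 = 11.32 min.

11.3 min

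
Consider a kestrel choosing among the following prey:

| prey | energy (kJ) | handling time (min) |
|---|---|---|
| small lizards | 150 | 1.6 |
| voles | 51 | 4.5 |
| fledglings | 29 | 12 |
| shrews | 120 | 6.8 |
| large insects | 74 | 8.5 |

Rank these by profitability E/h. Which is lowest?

fledglings

In descending order of E/h:
small lizards: 150/1.6 = 93.8 kJ/min
shrews: 120/6.8 = 17.6 kJ/min
voles: 51/4.5 = 11.3 kJ/min
large insects: 74/8.5 = 8.71 kJ/min
fledglings: 29/12 = 2.42 kJ/min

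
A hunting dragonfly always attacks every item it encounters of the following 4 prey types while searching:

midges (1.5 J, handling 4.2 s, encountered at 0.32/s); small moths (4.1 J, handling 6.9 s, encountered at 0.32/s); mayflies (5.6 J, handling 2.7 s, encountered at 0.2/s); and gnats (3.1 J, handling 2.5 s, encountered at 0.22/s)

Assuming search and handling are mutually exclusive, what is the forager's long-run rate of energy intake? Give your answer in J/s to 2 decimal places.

Energy encountered per unit search time: 0.32×1.5 + 0.32×4.1 + 0.2×5.6 + 0.22×3.1 = 3.594 J/s.
Handling time per unit search time: 0.32×4.2 + 0.32×6.9 + 0.2×2.7 + 0.22×2.5 = 4.642.
Rate = 3.594/(1 + 4.642) = 0.637 J/s.

0.64 J/s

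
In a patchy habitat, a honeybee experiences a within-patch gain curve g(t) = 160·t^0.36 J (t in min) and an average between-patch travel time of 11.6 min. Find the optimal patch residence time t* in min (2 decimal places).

6.53 min

Optimal t* satisfies g'(t*) = g(t*)/(T + t*).
g'(t) = 0.36·160·t^-0.64. Setting 0.36·160·t^-0.64 = 160·t^0.36/(11.6+t) gives 0.36(11.6+t) = t, so 0.64·t = 0.36×11.6.
t* = 0.36×11.6/0.64 = 6.525 min.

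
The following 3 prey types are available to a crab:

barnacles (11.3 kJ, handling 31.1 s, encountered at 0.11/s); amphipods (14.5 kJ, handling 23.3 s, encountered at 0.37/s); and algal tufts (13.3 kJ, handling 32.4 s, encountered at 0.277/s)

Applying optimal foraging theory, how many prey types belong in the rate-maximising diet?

E/h in descending order: amphipods 0.622, algal tufts 0.41, barnacles 0.363 kJ/s. The optimal diet is the largest prefix of this list for which every included type satisfies E_i/h_i > R on the types above it.
Rate on top 1: 0.5576. algal tufts: 0.41 < 0.5576 → exclude; stop.
Optimal diet: amphipods — 1 of 3 types.

1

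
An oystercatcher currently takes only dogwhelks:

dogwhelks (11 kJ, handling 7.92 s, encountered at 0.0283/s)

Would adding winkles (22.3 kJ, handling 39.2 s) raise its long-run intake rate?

Yes

On dogwhelks alone, R = ΣλE/(1+Σλh) = 0.3113/1.224 = 0.2543 kJ/s.
winkles: E/h = 22.3/39.2 = 0.5689 kJ/s.
0.5689 > 0.2543, so adding winkles raises the average — include it.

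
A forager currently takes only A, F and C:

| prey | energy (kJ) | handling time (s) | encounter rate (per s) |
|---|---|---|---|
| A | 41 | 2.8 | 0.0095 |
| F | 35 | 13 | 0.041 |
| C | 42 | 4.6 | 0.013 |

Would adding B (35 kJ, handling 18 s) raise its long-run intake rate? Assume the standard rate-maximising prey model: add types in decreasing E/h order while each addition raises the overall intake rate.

Intake rate on the current diet: R = (0.0095×41 + 0.041×35 + 0.013×42) / (1 + 0.0095×2.8 + 0.041×13 + 0.013×4.6) = 2.37/1.619 = 1.464 kJ/s.
B: E/h = 35/18 = 1.944 kJ/s.
1.944 > 1.464, so adding B raises the average — include it.

Yes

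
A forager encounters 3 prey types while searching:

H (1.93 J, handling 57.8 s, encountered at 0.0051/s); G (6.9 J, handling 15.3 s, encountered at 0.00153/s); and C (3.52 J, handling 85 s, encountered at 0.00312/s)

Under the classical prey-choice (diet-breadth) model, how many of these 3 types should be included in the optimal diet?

3

E/h in descending order: G 0.451, C 0.0414, H 0.0334 J/s. The optimal diet is the largest prefix of this list for which every included type satisfies E_i/h_i > R on the types above it.
Rate on top 1: 0.01032. C: 0.0414 > 0.01032 → include.
Rate on top 2: 0.01672. H: 0.0334 > 0.01672 → include.
Optimal diet: G, C, H — 3 of 3 types.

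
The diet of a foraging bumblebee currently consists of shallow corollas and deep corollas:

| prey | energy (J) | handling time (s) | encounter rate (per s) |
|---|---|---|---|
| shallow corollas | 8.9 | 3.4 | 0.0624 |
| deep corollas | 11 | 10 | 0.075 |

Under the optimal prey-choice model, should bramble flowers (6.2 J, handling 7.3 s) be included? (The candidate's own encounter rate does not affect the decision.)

Current rate: (0.0624×8.9 + 0.075×11)/(1 + 0.0624×3.4 + 0.075×10) = 0.7035 J/s.
Profitability of bramble flowers: 6.2/7.3 = 0.8493 J/s.
Since 0.8493 > R, including bramble flowers increases the long-run rate.

Yes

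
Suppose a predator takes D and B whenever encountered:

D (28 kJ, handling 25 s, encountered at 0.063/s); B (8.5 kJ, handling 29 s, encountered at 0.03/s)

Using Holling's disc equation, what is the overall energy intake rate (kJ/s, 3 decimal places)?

0.586 kJ/s

R = (0.063×28 + 0.03×8.5) / (1 + 0.063×25 + 0.03×29) = 2.019/3.445 = 0.5861 kJ/s.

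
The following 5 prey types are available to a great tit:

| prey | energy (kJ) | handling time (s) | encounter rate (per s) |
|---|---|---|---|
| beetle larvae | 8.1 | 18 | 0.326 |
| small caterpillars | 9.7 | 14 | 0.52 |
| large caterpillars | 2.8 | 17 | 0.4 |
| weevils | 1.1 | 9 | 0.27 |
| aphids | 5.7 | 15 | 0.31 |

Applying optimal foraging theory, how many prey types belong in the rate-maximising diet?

E/h in descending order: small caterpillars 0.693, beetle larvae 0.45, aphids 0.38, large caterpillars 0.165, weevils 0.122 kJ/s. The optimal diet is the largest prefix of this list for which every included type satisfies E_i/h_i > R on the types above it.
Rate on top 1: 0.6092. beetle larvae: 0.45 < 0.6092 → exclude; stop.
Optimal diet: small caterpillars — 1 of 5 types.

1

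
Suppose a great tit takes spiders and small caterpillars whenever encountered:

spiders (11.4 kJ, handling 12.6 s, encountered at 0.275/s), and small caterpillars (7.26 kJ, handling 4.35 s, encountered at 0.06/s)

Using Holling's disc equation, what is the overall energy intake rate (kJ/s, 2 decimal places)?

0.76 kJ/s

Energy encountered per unit search time: 0.275×11.4 + 0.06×7.26 = 3.571 kJ/s.
Handling time per unit search time: 0.275×12.6 + 0.06×4.35 = 3.726.
Rate = 3.571/(1 + 3.726) = 0.7555 kJ/s.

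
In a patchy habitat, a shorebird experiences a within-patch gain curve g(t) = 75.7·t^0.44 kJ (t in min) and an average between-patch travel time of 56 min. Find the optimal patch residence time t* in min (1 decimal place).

Maximise g(t)/(T+t): set derivative to zero → g'(t)(T+t) = g(t).
g'(t) = 0.44·75.7·t^-0.56. Setting 0.44·75.7·t^-0.56 = 75.7·t^0.44/(56+t) gives 0.44(56+t) = t, so 0.56·t = 0.44×56.
t* = 0.44×56/0.56 = 44 min.

44.0 min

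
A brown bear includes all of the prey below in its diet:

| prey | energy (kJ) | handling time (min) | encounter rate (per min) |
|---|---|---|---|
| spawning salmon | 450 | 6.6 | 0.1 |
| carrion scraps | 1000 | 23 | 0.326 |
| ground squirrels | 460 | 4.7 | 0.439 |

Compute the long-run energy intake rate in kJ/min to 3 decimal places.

Energy encountered per unit search time: 0.1×450 + 0.326×1000 + 0.439×460 = 572.9 kJ/min.
Handling time per unit search time: 0.1×6.6 + 0.326×23 + 0.439×4.7 = 10.22.
Rate = 572.9/(1 + 10.22) = 51.06 kJ/min.

51.058 kJ/min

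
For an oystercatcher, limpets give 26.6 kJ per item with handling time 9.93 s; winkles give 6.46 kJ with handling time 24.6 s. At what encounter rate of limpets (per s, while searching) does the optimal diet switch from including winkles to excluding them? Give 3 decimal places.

The zero-one rule: include winkles iff E₂/h₂ > λE₁/(1+λh₁). Equality gives the switch point.
λE₁h₂ = E₂ + λE₂h₁ ⇒ λ = E₂/(E₁h₂ − E₂h₁) = 6.46/(654.4 − 64.15) = 0.01095 per s.

0.011 per s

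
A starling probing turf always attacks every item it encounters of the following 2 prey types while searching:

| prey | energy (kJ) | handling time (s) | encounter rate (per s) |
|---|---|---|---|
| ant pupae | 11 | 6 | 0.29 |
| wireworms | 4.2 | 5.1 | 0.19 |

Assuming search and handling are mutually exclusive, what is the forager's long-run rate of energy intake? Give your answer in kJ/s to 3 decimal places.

1.075 kJ/s

R = Σλ_iE_i / (1 + Σλ_ih_i)
Numerator: 0.29×11 + 0.19×4.2 = 3.988
Denominator: 1 + 0.29×6 + 0.19×5.1 = 3.709
R = 3.988/3.709 = 1.075 kJ/s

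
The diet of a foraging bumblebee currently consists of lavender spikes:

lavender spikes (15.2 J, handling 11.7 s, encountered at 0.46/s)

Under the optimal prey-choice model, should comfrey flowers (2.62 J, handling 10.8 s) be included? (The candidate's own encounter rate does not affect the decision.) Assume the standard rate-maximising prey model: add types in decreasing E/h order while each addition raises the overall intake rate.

No

On lavender spikes alone, R = ΣλE/(1+Σλh) = 6.992/6.382 = 1.096 J/s.
Profitability of comfrey flowers: 2.62/10.8 = 0.2426 J/s.
0.2426 < 1.096, so adding comfrey flowers would lower the average — exclude it.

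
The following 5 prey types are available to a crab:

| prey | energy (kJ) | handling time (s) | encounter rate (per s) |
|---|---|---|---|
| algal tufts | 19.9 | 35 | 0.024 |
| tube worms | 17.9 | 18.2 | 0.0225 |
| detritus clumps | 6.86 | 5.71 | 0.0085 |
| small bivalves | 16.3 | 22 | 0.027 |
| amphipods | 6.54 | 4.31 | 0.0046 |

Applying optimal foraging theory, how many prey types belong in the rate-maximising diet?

5

Rank by E/h (kJ/s): amphipods 1.52, detritus clumps 1.2, tube worms 0.984, small bivalves 0.741, algal tufts 0.569. Include each in turn until the next type's E/h falls below the running intake rate.
Rate on top 1: 0.0295. detritus clumps: 1.2 > 0.0295 → include.
Rate on top 2: 0.08274. tube worms: 0.984 > 0.08274 → include.
Rate on top 3: 0.3323. small bivalves: 0.741 > 0.3323 → include.
Rate on top 4: 0.4495. algal tufts: 0.569 > 0.4495 → include.
Optimal diet: amphipods, detritus clumps, tube worms, small bivalves, algal tufts — 5 of 5 types.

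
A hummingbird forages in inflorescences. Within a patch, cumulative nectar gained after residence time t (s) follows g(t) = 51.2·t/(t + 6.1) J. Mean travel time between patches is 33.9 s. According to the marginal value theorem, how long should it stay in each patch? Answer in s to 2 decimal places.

14.38 s

Maximise g(t)/(T+t): set derivative to zero → g'(t)(T+t) = g(t).
g'(t) = 51.2·6.1/(t + 6.1)². Setting 51.2·6.1/(t+6.1)² = 51.2t/[(t+6.1)(33.9+t)] gives 6.1(33.9+t) = t(t+6.1), so t² = 6.1×33.9 = 206.8.
t* = √206.8 = 14.38 s.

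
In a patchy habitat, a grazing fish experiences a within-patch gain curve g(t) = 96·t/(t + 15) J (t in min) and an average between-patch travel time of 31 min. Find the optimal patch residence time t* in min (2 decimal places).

Maximise g(t)/(T+t): set derivative to zero → g'(t)(T+t) = g(t).
g'(t) = 96·15/(t + 15)². Setting 96·15/(t+15)² = 96t/[(t+15)(31+t)] gives 15(31+t) = t(t+15), so t² = 15×31 = 465.
t* = √465 = 21.56 min.

21.56 min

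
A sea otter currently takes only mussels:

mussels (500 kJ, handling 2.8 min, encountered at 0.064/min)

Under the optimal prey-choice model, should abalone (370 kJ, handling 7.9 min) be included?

Yes

Current rate: (0.064×500)/(1 + 0.064×2.8) = 27.14 kJ/min.
Profitability of abalone: 370/7.9 = 46.84 kJ/min.
46.84 > 27.14, so adding abalone raises the average — include it.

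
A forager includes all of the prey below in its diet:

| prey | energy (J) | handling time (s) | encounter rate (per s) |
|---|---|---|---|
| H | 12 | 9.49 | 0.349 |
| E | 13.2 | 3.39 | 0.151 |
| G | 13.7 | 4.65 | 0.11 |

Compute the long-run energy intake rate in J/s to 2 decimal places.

1.44 J/s

Energy encountered per unit search time: 0.349×12 + 0.151×13.2 + 0.11×13.7 = 7.688 J/s.
Handling time per unit search time: 0.349×9.49 + 0.151×3.39 + 0.11×4.65 = 4.335.
Rate = 7.688/(1 + 4.335) = 1.441 J/s.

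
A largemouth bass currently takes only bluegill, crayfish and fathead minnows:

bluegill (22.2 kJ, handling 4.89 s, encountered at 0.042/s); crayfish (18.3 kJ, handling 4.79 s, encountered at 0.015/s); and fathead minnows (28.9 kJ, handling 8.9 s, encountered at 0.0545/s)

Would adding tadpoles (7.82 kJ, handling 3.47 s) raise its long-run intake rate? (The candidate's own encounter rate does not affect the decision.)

Yes

On bluegill, crayfish and fathead minnows alone, R = ΣλE/(1+Σλh) = 2.782/1.762 = 1.579 kJ/s.
Profitability of tadpoles: 7.82/3.47 = 2.254 kJ/s.
Since 2.254 > R, including tadpoles increases the long-run rate.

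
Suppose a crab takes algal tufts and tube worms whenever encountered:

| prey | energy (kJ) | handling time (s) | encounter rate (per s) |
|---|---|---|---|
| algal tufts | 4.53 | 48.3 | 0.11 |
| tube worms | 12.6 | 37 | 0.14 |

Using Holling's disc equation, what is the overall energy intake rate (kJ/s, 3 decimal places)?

0.197 kJ/s

Energy encountered per unit search time: 0.11×4.53 + 0.14×12.6 = 2.262 kJ/s.
Handling time per unit search time: 0.11×48.3 + 0.14×37 = 10.49.
Rate = 2.262/(1 + 10.49) = 0.1968 kJ/s.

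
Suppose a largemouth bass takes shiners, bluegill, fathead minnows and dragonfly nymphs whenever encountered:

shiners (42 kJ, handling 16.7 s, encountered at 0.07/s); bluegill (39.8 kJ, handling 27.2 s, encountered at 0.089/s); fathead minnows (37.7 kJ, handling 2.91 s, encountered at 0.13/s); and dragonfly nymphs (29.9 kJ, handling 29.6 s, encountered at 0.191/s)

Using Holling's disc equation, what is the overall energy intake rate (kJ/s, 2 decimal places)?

1.61 kJ/s

R = Σλ_iE_i / (1 + Σλ_ih_i)
Numerator: 0.07×42 + 0.089×39.8 + 0.13×37.7 + 0.191×29.9 = 17.09
Denominator: 1 + 0.07×16.7 + 0.089×27.2 + 0.13×2.91 + 0.191×29.6 = 10.62
R = 17.09/10.62 = 1.609 kJ/s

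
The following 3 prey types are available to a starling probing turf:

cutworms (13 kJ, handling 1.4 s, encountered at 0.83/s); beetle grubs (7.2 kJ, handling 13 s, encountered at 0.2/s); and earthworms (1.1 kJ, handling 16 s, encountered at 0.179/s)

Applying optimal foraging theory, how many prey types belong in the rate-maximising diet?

Rank by E/h (kJ/s): cutworms 9.29, beetle grubs 0.554, earthworms 0.0688. Include each in turn until the next type's E/h falls below the running intake rate.
Rate on top 1: 4.991. beetle grubs: 0.554 < 4.991 → exclude; stop.
Optimal diet: cutworms — 1 of 3 types.

1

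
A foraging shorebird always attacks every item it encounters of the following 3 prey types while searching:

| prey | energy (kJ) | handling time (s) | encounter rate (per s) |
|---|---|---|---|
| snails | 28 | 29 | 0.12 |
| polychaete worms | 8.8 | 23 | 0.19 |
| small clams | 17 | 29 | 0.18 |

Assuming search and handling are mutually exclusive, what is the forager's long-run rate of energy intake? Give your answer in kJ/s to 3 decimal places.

0.575 kJ/s

R = (0.12×28 + 0.19×8.8 + 0.18×17) / (1 + 0.12×29 + 0.19×23 + 0.18×29) = 8.092/14.07 = 0.5751 kJ/s.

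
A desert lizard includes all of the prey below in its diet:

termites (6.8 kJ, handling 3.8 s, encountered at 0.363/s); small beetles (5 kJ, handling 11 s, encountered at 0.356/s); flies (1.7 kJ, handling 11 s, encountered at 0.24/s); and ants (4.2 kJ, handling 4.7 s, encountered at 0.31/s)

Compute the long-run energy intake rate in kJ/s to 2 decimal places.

R = Σλ_iE_i / (1 + Σλ_ih_i)
Numerator: 0.363×6.8 + 0.356×5 + 0.24×1.7 + 0.31×4.2 = 5.958
Denominator: 1 + 0.363×3.8 + 0.356×11 + 0.24×11 + 0.31×4.7 = 10.39
R = 5.958/10.39 = 0.5733 kJ/s

0.57 kJ/s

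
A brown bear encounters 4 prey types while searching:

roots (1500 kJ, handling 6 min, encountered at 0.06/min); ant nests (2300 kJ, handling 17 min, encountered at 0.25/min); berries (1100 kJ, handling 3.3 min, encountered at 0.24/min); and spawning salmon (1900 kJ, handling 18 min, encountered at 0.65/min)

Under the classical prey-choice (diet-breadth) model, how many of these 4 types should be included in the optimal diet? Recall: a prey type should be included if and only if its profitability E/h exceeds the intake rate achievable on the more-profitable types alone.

2

E/h in descending order: berries 333, roots 250, ant nests 135, spawning salmon 106 kJ/min. The optimal diet is the largest prefix of this list for which every included type satisfies E_i/h_i > R on the types above it.
Rate on top 1: 147.3. roots: 250 > 147.3 → include.
Rate on top 2: 164.5. ant nests: 135 < 164.5 → exclude; stop.
Optimal diet: berries, roots — 2 of 4 types.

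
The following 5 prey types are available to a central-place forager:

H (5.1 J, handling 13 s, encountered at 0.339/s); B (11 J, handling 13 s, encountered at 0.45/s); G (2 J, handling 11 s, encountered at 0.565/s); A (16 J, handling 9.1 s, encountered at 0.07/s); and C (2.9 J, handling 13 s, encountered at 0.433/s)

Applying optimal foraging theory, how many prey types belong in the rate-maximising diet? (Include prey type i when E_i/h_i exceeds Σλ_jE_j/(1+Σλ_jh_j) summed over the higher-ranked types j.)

E/h in descending order: A 1.76, B 0.846, H 0.392, C 0.223, G 0.182 J/s. The optimal diet is the largest prefix of this list for which every included type satisfies E_i/h_i > R on the types above it.
Rate on top 1: 0.6842. B: 0.846 > 0.6842 → include.
Rate on top 2: 0.8107. H: 0.392 < 0.8107 → exclude; stop.
Optimal diet: A, B — 2 of 5 types.

2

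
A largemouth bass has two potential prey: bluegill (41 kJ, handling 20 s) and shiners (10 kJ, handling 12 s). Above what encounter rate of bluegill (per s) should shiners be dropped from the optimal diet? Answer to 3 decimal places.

At the threshold, the rate on bluegill alone equals the profitability of shiners: λ·41/(1 + λ·20) = 10/12 = 0.8333.
Rearranging, λ(41 − 0.8333×20) = 0.8333, so λ = 0.8333/24.33 = 0.03425 per s.

0.034 per s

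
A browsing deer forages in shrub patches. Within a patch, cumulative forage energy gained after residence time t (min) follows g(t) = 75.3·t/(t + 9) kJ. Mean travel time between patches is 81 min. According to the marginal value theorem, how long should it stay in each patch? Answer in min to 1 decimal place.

27.0 min

Optimal t* satisfies g'(t*) = g(t*)/(T + t*).
g'(t) = 75.3·9/(t + 9)². Setting 75.3·9/(t+9)² = 75.3t/[(t+9)(81+t)] gives 9(81+t) = t(t+9), so t² = 9×81 = 729.
t* = √729 = 27 min.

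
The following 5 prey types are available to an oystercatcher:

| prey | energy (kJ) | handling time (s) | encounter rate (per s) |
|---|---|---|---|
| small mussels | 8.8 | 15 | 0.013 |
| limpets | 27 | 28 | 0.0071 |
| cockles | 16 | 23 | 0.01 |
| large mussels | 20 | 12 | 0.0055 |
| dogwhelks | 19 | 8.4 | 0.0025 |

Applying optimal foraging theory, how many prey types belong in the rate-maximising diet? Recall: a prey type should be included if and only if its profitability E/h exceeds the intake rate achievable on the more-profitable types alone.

5

E/h in descending order: dogwhelks 2.26, large mussels 1.67, limpets 0.964, cockles 0.696, small mussels 0.587 kJ/s. The optimal diet is the largest prefix of this list for which every included type satisfies E_i/h_i > R on the types above it.
Rate on top 1: 0.04652. large mussels: 1.67 > 0.04652 → include.
Rate on top 2: 0.1449. limpets: 0.964 > 0.1449 → include.
Rate on top 3: 0.2716. cockles: 0.696 > 0.2716 → include.
Rate on top 4: 0.3359. small mussels: 0.587 > 0.3359 → include.
Optimal diet: dogwhelks, large mussels, limpets, cockles, small mussels — 5 of 5 types.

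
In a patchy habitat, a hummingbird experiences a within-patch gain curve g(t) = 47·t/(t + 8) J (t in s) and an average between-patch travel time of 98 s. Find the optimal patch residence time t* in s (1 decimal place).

Optimal t* satisfies g'(t*) = g(t*)/(T + t*).
g'(t) = 47·8/(t + 8)². Setting 47·8/(t+8)² = 47t/[(t+8)(98+t)] gives 8(98+t) = t(t+8), so t² = 8×98 = 784.
t* = √784 = 28 s.

28.0 s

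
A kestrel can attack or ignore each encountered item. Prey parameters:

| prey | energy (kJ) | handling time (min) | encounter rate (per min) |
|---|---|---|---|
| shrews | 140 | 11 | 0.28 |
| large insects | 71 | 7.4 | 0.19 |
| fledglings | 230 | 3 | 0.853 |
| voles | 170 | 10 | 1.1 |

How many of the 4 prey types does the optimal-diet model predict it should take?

Profitabilities (E/h, kJ/min): fledglings 76.7, voles 17, shrews 12.7, large insects 9.59. Add prey in this order while the next type's profitability exceeds the intake rate on those already taken.
Rate on top 1: 55.13. voles: 17 < 55.13 → exclude; stop.
Optimal diet: fledglings — 1 of 4 types.

1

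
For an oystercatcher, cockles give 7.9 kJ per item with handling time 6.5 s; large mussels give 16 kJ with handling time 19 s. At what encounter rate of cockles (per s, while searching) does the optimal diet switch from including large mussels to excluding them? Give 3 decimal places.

0.347 per s

At the threshold, the rate on cockles alone equals the profitability of large mussels: λ·7.9/(1 + λ·6.5) = 16/19 = 0.8421.
Rearranging, λ(7.9 − 0.8421×6.5) = 0.8421, so λ = 0.8421/2.426 = 0.3471 per s.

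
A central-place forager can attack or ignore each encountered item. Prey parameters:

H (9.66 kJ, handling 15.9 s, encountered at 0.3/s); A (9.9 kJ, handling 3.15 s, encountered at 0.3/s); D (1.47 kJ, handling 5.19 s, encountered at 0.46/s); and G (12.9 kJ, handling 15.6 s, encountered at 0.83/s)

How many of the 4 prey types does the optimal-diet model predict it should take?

Rank by E/h (kJ/s): A 3.14, G 0.827, H 0.608, D 0.283. Include each in turn until the next type's E/h falls below the running intake rate.
Rate on top 1: 1.527. G: 0.827 < 1.527 → exclude; stop.
Optimal diet: A — 1 of 4 types.

1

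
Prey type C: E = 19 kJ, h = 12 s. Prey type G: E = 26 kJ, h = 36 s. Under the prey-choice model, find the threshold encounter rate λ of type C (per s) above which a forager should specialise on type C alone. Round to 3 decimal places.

0.070 per s

The zero-one rule: include type G iff E₂/h₂ > λE₁/(1+λh₁). Equality gives the switch point.
λE₁h₂ = E₂ + λE₂h₁ ⇒ λ = E₂/(E₁h₂ − E₂h₁) = 26/(684 − 312) = 0.06989 per s.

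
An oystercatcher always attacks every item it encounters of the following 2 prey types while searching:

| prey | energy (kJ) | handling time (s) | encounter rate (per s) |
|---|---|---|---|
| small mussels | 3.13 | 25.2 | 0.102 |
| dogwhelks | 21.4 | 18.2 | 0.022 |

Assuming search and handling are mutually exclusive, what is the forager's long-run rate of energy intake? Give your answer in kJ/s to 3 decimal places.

R = (0.102×3.13 + 0.022×21.4) / (1 + 0.102×25.2 + 0.022×18.2) = 0.7901/3.971 = 0.199 kJ/s.

0.199 kJ/s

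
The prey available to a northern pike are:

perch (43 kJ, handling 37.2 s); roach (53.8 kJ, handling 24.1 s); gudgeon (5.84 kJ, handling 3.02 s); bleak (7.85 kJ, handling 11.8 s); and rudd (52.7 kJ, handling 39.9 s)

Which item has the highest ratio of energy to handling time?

Profitability E/h (kJ/s): perch = 43/37.2 = 1.16, roach = 53.8/24.1 = 2.23, gudgeon = 5.84/3.02 = 1.93, bleak = 7.85/11.8 = 0.665, rudd = 52.7/39.9 = 1.32.
Ranked: roach > gudgeon > rudd > perch > bleak.

roach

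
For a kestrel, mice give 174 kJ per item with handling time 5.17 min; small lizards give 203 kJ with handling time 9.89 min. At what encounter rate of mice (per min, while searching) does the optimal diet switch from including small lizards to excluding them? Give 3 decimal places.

Drop small lizards once their profitability E₂/h₂ falls below the rate achievable on mice alone: E₂/h₂ = λE₁/(1 + λh₁).
Solve for λ: λE₁h₂ = E₂(1 + λh₁) → λ(E₁h₂ − E₂h₁) = E₂ → λ = E₂/(E₁h₂ − E₂h₁).
λ = 203/(174×9.89 − 203×5.17) = 203/671.4 = 0.3024 per min.

0.302 per min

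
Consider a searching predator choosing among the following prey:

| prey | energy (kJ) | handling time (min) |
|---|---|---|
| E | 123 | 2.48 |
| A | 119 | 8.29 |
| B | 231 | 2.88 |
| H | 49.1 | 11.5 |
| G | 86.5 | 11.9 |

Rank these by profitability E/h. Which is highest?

B

In descending order of E/h:
B: 231/2.88 = 80.2 kJ/min
E: 123/2.48 = 49.6 kJ/min
A: 119/8.29 = 14.4 kJ/min
G: 86.5/11.9 = 7.27 kJ/min
H: 49.1/11.5 = 4.27 kJ/min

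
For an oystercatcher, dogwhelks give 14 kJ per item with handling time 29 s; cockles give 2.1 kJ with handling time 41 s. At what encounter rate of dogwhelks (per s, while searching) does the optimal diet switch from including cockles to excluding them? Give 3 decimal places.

0.004 per s

At the threshold, the rate on dogwhelks alone equals the profitability of cockles: λ·14/(1 + λ·29) = 2.1/41 = 0.05122.
Rearranging, λ(14 − 0.05122×29) = 0.05122, so λ = 0.05122/12.51 = 0.004093 per s.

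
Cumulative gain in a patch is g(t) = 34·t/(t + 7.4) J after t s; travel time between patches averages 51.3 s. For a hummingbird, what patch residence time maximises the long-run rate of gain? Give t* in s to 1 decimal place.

Maximise g(t)/(T+t): set derivative to zero → g'(t)(T+t) = g(t).
g'(t) = 34·7.4/(t + 7.4)². Setting 34·7.4/(t+7.4)² = 34t/[(t+7.4)(51.3+t)] gives 7.4(51.3+t) = t(t+7.4), so t² = 7.4×51.3 = 379.6.
t* = √379.6 = 19.48 s.

19.5 s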